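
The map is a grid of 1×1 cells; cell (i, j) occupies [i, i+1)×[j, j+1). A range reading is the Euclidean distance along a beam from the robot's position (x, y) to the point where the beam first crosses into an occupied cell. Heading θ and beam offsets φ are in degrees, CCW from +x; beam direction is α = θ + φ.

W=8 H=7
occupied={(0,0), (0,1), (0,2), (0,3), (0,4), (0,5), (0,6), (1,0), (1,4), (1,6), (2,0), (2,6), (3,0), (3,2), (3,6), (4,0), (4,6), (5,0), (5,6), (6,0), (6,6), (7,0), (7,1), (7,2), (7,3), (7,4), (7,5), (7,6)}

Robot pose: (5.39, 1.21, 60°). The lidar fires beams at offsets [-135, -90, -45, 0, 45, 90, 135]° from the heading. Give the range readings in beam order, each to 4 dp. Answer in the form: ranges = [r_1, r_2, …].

beam 1: φ=-135°, α=285°
  d=(0.2588,-0.9659)  start (5,1)  tX=2.3569 tY=0.2174  stride 1/|dx|=3.8637 1/|dy|=1.0353
    cross y-line → (5,0), t=0.2174 (wall)
  → r_1 = 0.2174
beam 2: φ=-90°, α=330°
  d=(0.8660,-0.5000)  start (5,1)  tX=0.7044 tY=0.4200  stride 1/|dx|=1.1547 1/|dy|=2.0000
    cross y-line → (5,0), t=0.4200 (wall)
  → r_2 = 0.4200
beam 3: φ=-45°, α=15°
  d=(0.9659,0.2588)  start (5,1)  tX=0.6315 tY=3.0523  stride 1/|dx|=1.0353 1/|dy|=3.8637
    cross x-line → (6,1), t=0.6315
    cross x-line → (7,1), t=1.6668 (wall)
  → r_3 = 1.6668
beam 4: φ=0°, α=60°
  d=(0.5000,0.8660)  start (5,1)  tX=1.2200 tY=0.9122  stride 1/|dx|=2.0000 1/|dy|=1.1547
    cross y-line → (5,2), t=0.9122
    cross x-line → (6,2), t=1.2200
    cross y-line → (6,3), t=2.0669
    cross x-line → (7,3), t=3.2200 (wall)
  → r_4 = 3.2200
beam 5: φ=45°, α=105°
  d=(-0.2588,0.9659)  start (5,1)  tX=1.5068 tY=0.8179  stride 1/|dx|=3.8637 1/|dy|=1.0353
    cross y-line → (5,2), t=0.8179
    cross x-line → (4,2), t=1.5068
    cross y-line → (4,3), t=1.8531
    cross y-line → (4,4), t=2.8884
    cross y-line → (4,5), t=3.9237
    cross y-line → (4,6), t=4.9590 (wall)
  → r_5 = 4.9590
beam 6: φ=90°, α=150°
  d=(-0.8660,0.5000)  start (5,1)  tX=0.4503 tY=1.5800  stride 1/|dx|=1.1547 1/|dy|=2.0000
    cross x-line → (4,1), t=0.4503
    cross y-line → (4,2), t=1.5800
    cross x-line → (3,2), t=1.6050 (wall)
  → r_6 = 1.6050
beam 7: φ=135°, α=195°
  d=(-0.9659,-0.2588)  start (5,1)  tX=0.4038 tY=0.8114  stride 1/|dx|=1.0353 1/|dy|=3.8637
    cross x-line → (4,1), t=0.4038
    cross y-line → (4,0), t=0.8114 (wall)
  → r_7 = 0.8114

ranges = [0.2174, 0.4200, 1.6668, 3.2200, 4.9590, 1.6050, 0.8114]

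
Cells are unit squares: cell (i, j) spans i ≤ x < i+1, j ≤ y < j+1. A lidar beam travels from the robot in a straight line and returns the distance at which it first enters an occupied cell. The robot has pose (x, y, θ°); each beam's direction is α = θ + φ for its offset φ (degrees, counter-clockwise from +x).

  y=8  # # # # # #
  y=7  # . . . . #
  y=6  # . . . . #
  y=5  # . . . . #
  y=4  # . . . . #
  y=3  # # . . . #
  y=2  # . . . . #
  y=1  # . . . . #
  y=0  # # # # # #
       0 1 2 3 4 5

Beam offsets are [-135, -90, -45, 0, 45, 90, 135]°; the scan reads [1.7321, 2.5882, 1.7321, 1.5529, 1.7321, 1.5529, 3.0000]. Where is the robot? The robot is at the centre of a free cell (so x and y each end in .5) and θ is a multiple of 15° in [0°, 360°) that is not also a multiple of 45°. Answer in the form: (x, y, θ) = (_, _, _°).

Candidates: 27 free-cell centres × 16 headings = 432 poses. Raycast each; keep the one whose scan matches to 4 dp.
  (4.5, 6.5, 15°): beam 1 = 6.3509 ≠ 1.7321 ✗
  (4.5, 1.5, 15°): beam 1 = 0.5774 ≠ 1.7321 ✗
  (1.5, 1.5, 300°): beam 1 = 0.5176 ≠ 1.7321 ✗
  (2.5, 2.5, 105°): beam 1 = 2.8868 ≠ 1.7321 ✗
  …
  (3.5, 2.5, 285°): r_1=1.7321, r_2=2.5882, r_3=1.7321, r_4=1.5529, r_5=1.7321, r_6=1.5529, r_7=3.0000 — all match ✓
Only this pose fits every beam.

(x, y, θ) = (3.5, 2.5, 285°)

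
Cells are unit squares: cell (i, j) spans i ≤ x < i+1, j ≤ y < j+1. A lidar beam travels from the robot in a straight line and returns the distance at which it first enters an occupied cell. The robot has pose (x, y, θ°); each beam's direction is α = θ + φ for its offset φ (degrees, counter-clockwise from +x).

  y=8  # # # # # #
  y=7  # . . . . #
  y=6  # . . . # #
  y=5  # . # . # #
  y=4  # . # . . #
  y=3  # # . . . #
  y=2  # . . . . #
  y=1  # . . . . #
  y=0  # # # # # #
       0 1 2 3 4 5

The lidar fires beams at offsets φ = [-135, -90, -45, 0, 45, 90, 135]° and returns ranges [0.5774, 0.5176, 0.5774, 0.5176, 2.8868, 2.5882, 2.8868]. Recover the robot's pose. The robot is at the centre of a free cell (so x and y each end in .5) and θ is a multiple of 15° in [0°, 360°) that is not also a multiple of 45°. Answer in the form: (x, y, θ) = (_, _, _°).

(x, y, θ) = (2.5, 3.5, 195°)

The pose lattice has 23·16 = 368 candidates. Test each by forward raycasting.
  (1.5, 7.5, 210°): beam 1 = 0.5176 ≠ 0.5774 ✗
  (3.5, 7.5, 345°): beam 1 = 2.8868 ≠ 0.5774 ✗
  (4.5, 4.5, 300°): beam 1 = 1.5529 ≠ 0.5774 ✗
  (2.5, 1.5, 255°): beam 1 = 1.7321 ≠ 0.5774 ✗
  (4.5, 4.5, 195°): beam 3 = 1.7321 ≠ 0.5774 ✗
  …
  (2.5, 3.5, 195°): r_1=0.5774, r_2=0.5176, r_3=0.5774, r_4=0.5176, r_5=2.8868, r_6=2.5882, r_7=2.8868 — all match ✓
Only this pose fits every beam.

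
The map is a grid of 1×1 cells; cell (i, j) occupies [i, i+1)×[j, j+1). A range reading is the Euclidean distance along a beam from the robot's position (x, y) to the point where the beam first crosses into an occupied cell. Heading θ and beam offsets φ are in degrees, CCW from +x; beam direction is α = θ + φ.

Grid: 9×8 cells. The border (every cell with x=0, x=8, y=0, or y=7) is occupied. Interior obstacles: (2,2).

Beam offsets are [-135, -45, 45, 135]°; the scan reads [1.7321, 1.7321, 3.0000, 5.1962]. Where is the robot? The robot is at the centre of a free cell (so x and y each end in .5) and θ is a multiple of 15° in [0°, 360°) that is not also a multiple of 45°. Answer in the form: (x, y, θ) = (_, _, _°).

The pose lattice has 41·16 = 656 candidates. Test each by forward raycasting.
  (7.5, 2.5, 285°): beam 1 = 7.5056 ≠ 1.7321 ✗
  (2.5, 4.5, 285°): beam 2 = 3.0000 ≠ 1.7321 ✗
  (7.5, 6.5, 120°): beam 1 = 0.5176 ≠ 1.7321 ✗
  (4.5, 1.5, 120°): beam 1 = 1.9319 ≠ 1.7321 ✗
  …
  (6.5, 5.5, 105°): r_1=1.7321, r_2=1.7321, r_3=3.0000, r_4=5.1962 — all match ✓
No second candidate reproduces the full scan.

(x, y, θ) = (6.5, 5.5, 105°)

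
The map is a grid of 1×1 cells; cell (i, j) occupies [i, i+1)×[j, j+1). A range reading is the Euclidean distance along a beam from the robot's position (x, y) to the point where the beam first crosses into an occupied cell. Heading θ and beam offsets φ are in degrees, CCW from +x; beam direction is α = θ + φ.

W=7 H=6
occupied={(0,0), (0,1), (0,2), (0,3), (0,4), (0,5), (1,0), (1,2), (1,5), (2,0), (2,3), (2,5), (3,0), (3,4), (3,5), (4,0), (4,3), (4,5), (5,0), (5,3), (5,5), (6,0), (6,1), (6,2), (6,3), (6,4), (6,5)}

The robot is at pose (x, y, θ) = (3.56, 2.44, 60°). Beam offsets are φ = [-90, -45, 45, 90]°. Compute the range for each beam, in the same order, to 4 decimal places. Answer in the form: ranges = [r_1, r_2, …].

beam 1: φ=-90°, α=330°
  d=(0.8660,-0.5000)  start (3,2)  tX=0.5081 tY=0.8800  stride 1/|dx|=1.1547 1/|dy|=2.0000
    cross x-line → (4,2), t=0.5081
    cross y-line → (4,1), t=0.8800
    cross x-line → (5,1), t=1.6628
    cross x-line → (6,1), t=2.8175 (wall)
  → r_1 = 2.8175
beam 2: φ=-45°, α=15°
  d=(0.9659,0.2588)  start (3,2)  tX=0.4555 tY=2.1637  stride 1/|dx|=1.0353 1/|dy|=3.8637
    cross x-line → (4,2), t=0.4555
    cross x-line → (5,2), t=1.4908
    cross y-line → (5,3), t=2.1637 (wall)
  → r_2 = 2.1637
beam 3: φ=45°, α=105°
  d=(-0.2588,0.9659)  start (3,2)  tX=2.1637 tY=0.5798  stride 1/|dx|=3.8637 1/|dy|=1.0353
    cross y-line → (3,3), t=0.5798
    cross y-line → (3,4), t=1.6150 (wall)
  → r_3 = 1.6150
beam 4: φ=90°, α=150°
  d=(-0.8660,0.5000)  start (3,2)  tX=0.6466 tY=1.1200  stride 1/|dx|=1.1547 1/|dy|=2.0000
    cross x-line → (2,2), t=0.6466
    cross y-line → (2,3), t=1.1200 (wall)
  → r_4 = 1.1200

ranges = [2.8175, 2.1637, 1.6150, 1.1200]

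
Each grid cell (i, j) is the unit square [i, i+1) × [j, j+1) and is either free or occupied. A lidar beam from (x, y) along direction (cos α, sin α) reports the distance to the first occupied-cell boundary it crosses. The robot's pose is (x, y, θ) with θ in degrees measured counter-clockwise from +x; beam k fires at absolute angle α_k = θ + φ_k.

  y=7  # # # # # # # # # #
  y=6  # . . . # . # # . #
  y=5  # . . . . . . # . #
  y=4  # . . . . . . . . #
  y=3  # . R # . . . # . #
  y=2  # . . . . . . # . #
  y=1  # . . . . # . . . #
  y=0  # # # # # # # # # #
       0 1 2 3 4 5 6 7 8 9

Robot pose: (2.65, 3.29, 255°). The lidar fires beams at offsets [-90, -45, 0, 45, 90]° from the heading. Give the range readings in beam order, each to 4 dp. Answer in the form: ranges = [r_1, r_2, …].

ranges = [1.7082, 1.9053, 2.3708, 2.6443, 0.3623]

beam 1: φ=-90°, α=165°
  dir = (cos 165°, sin 165°) = (-0.9659, 0.2588); from cell (2,3)
  next x-line at t=0.6729, next y-line at t=2.7432; Δt_x=1.0353, Δt_y=3.8637
    x: enter (1,3) at t=0.6729
    x: enter (0,3) at t=1.7082 ← occupied
  → r_1 = 1.7082
beam 2: φ=-45°, α=210°
  dir = (cos 210°, sin 210°) = (-0.8660, -0.5000); from cell (2,3)
  next x-line at t=0.7506, next y-line at t=0.5800; Δt_x=1.1547, Δt_y=2.0000
    y: enter (2,2) at t=0.5800
    x: enter (1,2) at t=0.7506
    x: enter (0,2) at t=1.9053 ← occupied
  → r_2 = 1.9053
beam 3: φ=0°, α=255°
  dir = (cos 255°, sin 255°) = (-0.2588, -0.9659); from cell (2,3)
  next x-line at t=2.5114, next y-line at t=0.3002; Δt_x=3.8637, Δt_y=1.0353
    y: enter (2,2) at t=0.3002
    y: enter (2,1) at t=1.3355
    y: enter (2,0) at t=2.3708 ← occupied
  → r_3 = 2.3708
beam 4: φ=45°, α=300°
  dir = (cos 300°, sin 300°) = (0.5000, -0.8660); from cell (2,3)
  next x-line at t=0.7000, next y-line at t=0.3349; Δt_x=2.0000, Δt_y=1.1547
    y: enter (2,2) at t=0.3349
    x: enter (3,2) at t=0.7000
    y: enter (3,1) at t=1.4896
    y: enter (3,0) at t=2.6443 ← occupied
  → r_4 = 2.6443
beam 5: φ=90°, α=345°
  dir = (cos 345°, sin 345°) = (0.9659, -0.2588); from cell (2,3)
  next x-line at t=0.3623, next y-line at t=1.1205; Δt_x=1.0353, Δt_y=3.8637
    x: enter (3,3) at t=0.3623 ← occupied
  → r_5 = 0.3623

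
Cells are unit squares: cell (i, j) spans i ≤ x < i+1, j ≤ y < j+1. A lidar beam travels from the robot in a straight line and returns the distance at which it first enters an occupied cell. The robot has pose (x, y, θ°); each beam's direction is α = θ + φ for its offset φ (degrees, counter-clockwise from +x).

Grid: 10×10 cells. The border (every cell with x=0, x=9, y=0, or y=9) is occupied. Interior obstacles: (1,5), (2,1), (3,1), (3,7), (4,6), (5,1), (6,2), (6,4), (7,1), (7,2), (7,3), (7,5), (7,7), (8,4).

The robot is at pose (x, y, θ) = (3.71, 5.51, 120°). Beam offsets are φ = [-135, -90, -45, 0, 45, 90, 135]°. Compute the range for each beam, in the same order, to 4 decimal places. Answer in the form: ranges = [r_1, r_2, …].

ranges = [2.3708, 0.9800, 1.1205, 4.0299, 1.7703, 3.1292, 3.6338]

beam 1: φ=-135°, α=345°
  cosα=0.9659 sinα=-0.2588 | (3,5) | tMaxX 0.3002 tMaxY 1.9705 | tΔX 1.0353 tΔY 3.8637
    t=0.3002 [x] (4,5)
    t=1.3355 [x] (5,5)
    t=1.9705 [y] (5,4)
    t=2.3708 [x] (6,4) — stop
  → r_1 = 2.3708
beam 2: φ=-90°, α=30°
  cosα=0.8660 sinα=0.5000 | (3,5) | tMaxX 0.3349 tMaxY 0.9800 | tΔX 1.1547 tΔY 2.0000
    t=0.3349 [x] (4,5)
    t=0.9800 [y] (4,6) — stop
  → r_2 = 0.9800
beam 3: φ=-45°, α=75°
  cosα=0.2588 sinα=0.9659 | (3,5) | tMaxX 1.1205 tMaxY 0.5073 | tΔX 3.8637 tΔY 1.0353
    t=0.5073 [y] (3,6)
    t=1.1205 [x] (4,6) — stop
  → r_3 = 1.1205
beam 4: φ=0°, α=120°
  cosα=-0.5000 sinα=0.8660 | (3,5) | tMaxX 1.4200 tMaxY 0.5658 | tΔX 2.0000 tΔY 1.1547
    t=0.5658 [y] (3,6)
    t=1.4200 [x] (2,6)
    t=1.7205 [y] (2,7)
    t=2.8752 [y] (2,8)
    t=3.4200 [x] (1,8)
    t=4.0299 [y] (1,9) — stop
  → r_4 = 4.0299
beam 5: φ=45°, α=165°
  cosα=-0.9659 sinα=0.2588 | (3,5) | tMaxX 0.7350 tMaxY 1.8932 | tΔX 1.0353 tΔY 3.8637
    t=0.7350 [x] (2,5)
    t=1.7703 [x] (1,5) — stop
  → r_5 = 1.7703
beam 6: φ=90°, α=210°
  cosα=-0.8660 sinα=-0.5000 | (3,5) | tMaxX 0.8198 tMaxY 1.0200 | tΔX 1.1547 tΔY 2.0000
    t=0.8198 [x] (2,5)
    t=1.0200 [y] (2,4)
    t=1.9745 [x] (1,4)
    t=3.0200 [y] (1,3)
    t=3.1292 [x] (0,3) — stop
  → r_6 = 3.1292
beam 7: φ=135°, α=255°
  cosα=-0.2588 sinα=-0.9659 | (3,5) | tMaxX 2.7432 tMaxY 0.5280 | tΔX 3.8637 tΔY 1.0353
    t=0.5280 [y] (3,4)
    t=1.5633 [y] (3,3)
    t=2.5985 [y] (3,2)
    t=2.7432 [x] (2,2)
    t=3.6338 [y] (2,1) — stop
  → r_7 = 3.6338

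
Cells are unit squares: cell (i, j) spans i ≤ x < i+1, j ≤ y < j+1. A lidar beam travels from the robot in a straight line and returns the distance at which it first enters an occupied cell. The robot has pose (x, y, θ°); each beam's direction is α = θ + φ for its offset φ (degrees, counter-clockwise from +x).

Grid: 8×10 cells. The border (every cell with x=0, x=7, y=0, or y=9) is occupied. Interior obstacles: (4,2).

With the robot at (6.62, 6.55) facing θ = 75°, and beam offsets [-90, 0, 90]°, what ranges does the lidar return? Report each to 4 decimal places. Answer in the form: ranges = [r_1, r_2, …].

beam 1: φ=-90°, α=345°
  dir = (cos 345°, sin 345°) = (0.9659, -0.2588); from cell (6,6)
  next x-line at t=0.3934, next y-line at t=2.1250; Δt_x=1.0353, Δt_y=3.8637
    x: enter (7,6) at t=0.3934 ← occupied
  → r_1 = 0.3934
beam 2: φ=0°, α=75°
  dir = (cos 75°, sin 75°) = (0.2588, 0.9659); from cell (6,6)
  next x-line at t=1.4682, next y-line at t=0.4659; Δt_x=3.8637, Δt_y=1.0353
    y: enter (6,7) at t=0.4659
    x: enter (7,7) at t=1.4682 ← occupied
  → r_2 = 1.4682
beam 3: φ=90°, α=165°
  dir = (cos 165°, sin 165°) = (-0.9659, 0.2588); from cell (6,6)
  next x-line at t=0.6419, next y-line at t=1.7387; Δt_x=1.0353, Δt_y=3.8637
    x: enter (5,6) at t=0.6419
    x: enter (4,6) at t=1.6771
    y: enter (4,7) at t=1.7387
    x: enter (3,7) at t=2.7124
    x: enter (2,7) at t=3.7477
    x: enter (1,7) at t=4.7830
    y: enter (1,8) at t=5.6024
    x: enter (0,8) at t=5.8183 ← occupied
  → r_3 = 5.8183

ranges = [0.3934, 1.4682, 5.8183]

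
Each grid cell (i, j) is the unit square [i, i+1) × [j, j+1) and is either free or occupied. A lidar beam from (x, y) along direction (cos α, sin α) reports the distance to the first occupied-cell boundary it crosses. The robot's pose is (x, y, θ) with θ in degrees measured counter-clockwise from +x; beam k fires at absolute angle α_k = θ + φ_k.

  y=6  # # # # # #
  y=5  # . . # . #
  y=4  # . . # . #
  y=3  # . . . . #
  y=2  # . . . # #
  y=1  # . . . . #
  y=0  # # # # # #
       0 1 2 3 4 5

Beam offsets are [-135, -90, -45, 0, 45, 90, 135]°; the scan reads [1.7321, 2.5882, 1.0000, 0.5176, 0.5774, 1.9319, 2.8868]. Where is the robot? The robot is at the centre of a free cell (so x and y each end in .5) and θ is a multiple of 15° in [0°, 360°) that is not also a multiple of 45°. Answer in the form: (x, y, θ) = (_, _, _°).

Candidates: 17 free-cell centres × 16 headings = 272 poses. Raycast each; keep the one whose scan matches to 4 dp.
  (4.5, 5.5, 330°): beam 1 = 0.5176 ≠ 1.7321 ✗
  (2.5, 5.5, 300°): beam 1 = 1.5529 ≠ 1.7321 ✗
  (1.5, 2.5, 195°): beam 1 = 3.0000 ≠ 1.7321 ✗
  (1.5, 5.5, 150°): beam 1 = 1.5529 ≠ 1.7321 ✗
  (2.5, 5.5, 345°): beam 2 = 4.6587 ≠ 2.5882 ✗
  …
  (1.5, 3.5, 165°): r_1=1.7321, r_2=2.5882, r_3=1.0000, r_4=0.5176, r_5=0.5774, r_6=1.9319, r_7=2.8868 — all match ✓
Unique over the lattice → pose = (1.5, 3.5, 165°).

(x, y, θ) = (1.5, 3.5, 165°)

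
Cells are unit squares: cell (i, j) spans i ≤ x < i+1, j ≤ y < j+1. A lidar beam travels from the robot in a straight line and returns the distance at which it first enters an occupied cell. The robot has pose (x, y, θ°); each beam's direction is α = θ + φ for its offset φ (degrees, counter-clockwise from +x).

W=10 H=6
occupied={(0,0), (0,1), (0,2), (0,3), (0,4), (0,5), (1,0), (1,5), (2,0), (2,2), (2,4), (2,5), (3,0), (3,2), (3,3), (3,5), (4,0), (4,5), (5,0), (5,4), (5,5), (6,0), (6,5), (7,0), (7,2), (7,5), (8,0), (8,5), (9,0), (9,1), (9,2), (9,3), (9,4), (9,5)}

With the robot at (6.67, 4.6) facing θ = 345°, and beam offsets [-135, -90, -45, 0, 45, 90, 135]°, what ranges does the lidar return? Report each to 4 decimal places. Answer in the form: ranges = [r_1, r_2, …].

ranges = [0.7736, 3.7270, 1.8475, 2.4122, 0.8000, 0.4141, 0.4619]

beam 1: φ=-135°, α=210°
  direction (-0.8660, -0.5000); cell (6,4); t to first gridline: x 0.7736, y 1.2000 (then +1.1547 / +2.0000)
    (5,4) via x @ 0.7736  # hit
  → r_1 = 0.7736
beam 2: φ=-90°, α=255°
  direction (-0.2588, -0.9659); cell (6,4); t to first gridline: x 2.5887, y 0.6212 (then +3.8637 / +1.0353)
    (6,3) via y @ 0.6212
    (6,2) via y @ 1.6564
    (5,2) via x @ 2.5887
    (5,1) via y @ 2.6917
    (5,0) via y @ 3.7270  # hit
  → r_2 = 3.7270
beam 3: φ=-45°, α=300°
  direction (0.5000, -0.8660); cell (6,4); t to first gridline: x 0.6600, y 0.6928 (then +2.0000 / +1.1547)
    (7,4) via x @ 0.6600
    (7,3) via y @ 0.6928
    (7,2) via y @ 1.8475  # hit
  → r_3 = 1.8475
beam 4: φ=0°, α=345°
  direction (0.9659, -0.2588); cell (6,4); t to first gridline: x 0.3416, y 2.3182 (then +1.0353 / +3.8637)
    (7,4) via x @ 0.3416
    (8,4) via x @ 1.3769
    (8,3) via y @ 2.3182
    (9,3) via x @ 2.4122  # hit
  → r_4 = 2.4122
beam 5: φ=45°, α=30°
  direction (0.8660, 0.5000); cell (6,4); t to first gridline: x 0.3811, y 0.8000 (then +1.1547 / +2.0000)
    (7,4) via x @ 0.3811
    (7,5) via y @ 0.8000  # hit
  → r_5 = 0.8000
beam 6: φ=90°, α=75°
  direction (0.2588, 0.9659); cell (6,4); t to first gridline: x 1.2750, y 0.4141 (then +3.8637 / +1.0353)
    (6,5) via y @ 0.4141  # hit
  → r_6 = 0.4141
beam 7: φ=135°, α=120°
  direction (-0.5000, 0.8660); cell (6,4); t to first gridline: x 1.3400, y 0.4619 (then +2.0000 / +1.1547)
    (6,5) via y @ 0.4619  # hit
  → r_7 = 0.4619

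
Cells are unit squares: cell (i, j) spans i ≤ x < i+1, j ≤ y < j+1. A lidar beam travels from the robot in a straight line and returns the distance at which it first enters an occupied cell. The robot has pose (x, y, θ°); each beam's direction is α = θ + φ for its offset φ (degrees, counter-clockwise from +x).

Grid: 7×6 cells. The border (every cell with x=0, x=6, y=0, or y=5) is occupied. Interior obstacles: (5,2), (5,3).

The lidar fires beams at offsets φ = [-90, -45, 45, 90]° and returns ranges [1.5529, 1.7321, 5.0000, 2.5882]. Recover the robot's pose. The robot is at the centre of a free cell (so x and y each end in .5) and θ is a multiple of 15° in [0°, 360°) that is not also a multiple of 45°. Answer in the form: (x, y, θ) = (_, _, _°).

Enumerate (i+0.5, j+0.5, θ) over the 18 free cells and 16 admissible headings. For each, cast all 4 beams and compare to the given ranges.
  (4.5, 1.5, 105°): beam 2 = 1.0000 ≠ 1.7321 ✗
  (3.5, 4.5, 240°): beam 1 = 1.0000 ≠ 1.5529 ✗
  (5.5, 1.5, 345°): beam 1 = 0.5176 ≠ 1.5529 ✗
  …
  (1.5, 2.5, 345°): r_1=1.5529, r_2=1.7321, r_3=5.0000, r_4=2.5882 — all match ✓
Unique over the lattice → pose = (1.5, 2.5, 345°).

(x, y, θ) = (1.5, 2.5, 345°)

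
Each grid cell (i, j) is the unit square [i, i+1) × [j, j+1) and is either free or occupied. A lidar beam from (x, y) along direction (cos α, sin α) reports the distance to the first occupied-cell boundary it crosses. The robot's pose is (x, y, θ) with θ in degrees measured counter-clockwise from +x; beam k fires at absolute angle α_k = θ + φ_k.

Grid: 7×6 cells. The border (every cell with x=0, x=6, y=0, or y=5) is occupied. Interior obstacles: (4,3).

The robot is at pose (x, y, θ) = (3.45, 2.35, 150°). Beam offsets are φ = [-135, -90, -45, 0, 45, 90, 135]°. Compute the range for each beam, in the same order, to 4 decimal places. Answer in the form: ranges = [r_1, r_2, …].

ranges = [2.6400, 1.1000, 2.7435, 2.8290, 2.5364, 1.5588, 1.3976]

beam 1: φ=-135°, α=15°
  dir = (cos 15°, sin 15°) = (0.9659, 0.2588); from cell (3,2)
  next x-line at t=0.5694, next y-line at t=2.5114; Δt_x=1.0353, Δt_y=3.8637
    x: enter (4,2) at t=0.5694
    x: enter (5,2) at t=1.6047
    y: enter (5,3) at t=2.5114
    x: enter (6,3) at t=2.6400 ← occupied
  → r_1 = 2.6400
beam 2: φ=-90°, α=60°
  dir = (cos 60°, sin 60°) = (0.5000, 0.8660); from cell (3,2)
  next x-line at t=1.1000, next y-line at t=0.7506; Δt_x=2.0000, Δt_y=1.1547
    y: enter (3,3) at t=0.7506
    x: enter (4,3) at t=1.1000 ← occupied
  → r_2 = 1.1000
beam 3: φ=-45°, α=105°
  dir = (cos 105°, sin 105°) = (-0.2588, 0.9659); from cell (3,2)
  next x-line at t=1.7387, next y-line at t=0.6729; Δt_x=3.8637, Δt_y=1.0353
    y: enter (3,3) at t=0.6729
    y: enter (3,4) at t=1.7082
    x: enter (2,4) at t=1.7387
    y: enter (2,5) at t=2.7435 ← occupied
  → r_3 = 2.7435
beam 4: φ=0°, α=150°
  dir = (cos 150°, sin 150°) = (-0.8660, 0.5000); from cell (3,2)
  next x-line at t=0.5196, next y-line at t=1.3000; Δt_x=1.1547, Δt_y=2.0000
    x: enter (2,2) at t=0.5196
    y: enter (2,3) at t=1.3000
    x: enter (1,3) at t=1.6743
    x: enter (0,3) at t=2.8290 ← occupied
  → r_4 = 2.8290
beam 5: φ=45°, α=195°
  dir = (cos 195°, sin 195°) = (-0.9659, -0.2588); from cell (3,2)
  next x-line at t=0.4659, next y-line at t=1.3523; Δt_x=1.0353, Δt_y=3.8637
    x: enter (2,2) at t=0.4659
    y: enter (2,1) at t=1.3523
    x: enter (1,1) at t=1.5012
    x: enter (0,1) at t=2.5364 ← occupied
  → r_5 = 2.5364
beam 6: φ=90°, α=240°
  dir = (cos 240°, sin 240°) = (-0.5000, -0.8660); from cell (3,2)
  next x-line at t=0.9000, next y-line at t=0.4041; Δt_x=2.0000, Δt_y=1.1547
    y: enter (3,1) at t=0.4041
    x: enter (2,1) at t=0.9000
    y: enter (2,0) at t=1.5588 ← occupied
  → r_6 = 1.5588
beam 7: φ=135°, α=285°
  dir = (cos 285°, sin 285°) = (0.2588, -0.9659); from cell (3,2)
  next x-line at t=2.1250, next y-line at t=0.3623; Δt_x=3.8637, Δt_y=1.0353
    y: enter (3,1) at t=0.3623
    y: enter (3,0) at t=1.3976 ← occupied
  → r_7 = 1.3976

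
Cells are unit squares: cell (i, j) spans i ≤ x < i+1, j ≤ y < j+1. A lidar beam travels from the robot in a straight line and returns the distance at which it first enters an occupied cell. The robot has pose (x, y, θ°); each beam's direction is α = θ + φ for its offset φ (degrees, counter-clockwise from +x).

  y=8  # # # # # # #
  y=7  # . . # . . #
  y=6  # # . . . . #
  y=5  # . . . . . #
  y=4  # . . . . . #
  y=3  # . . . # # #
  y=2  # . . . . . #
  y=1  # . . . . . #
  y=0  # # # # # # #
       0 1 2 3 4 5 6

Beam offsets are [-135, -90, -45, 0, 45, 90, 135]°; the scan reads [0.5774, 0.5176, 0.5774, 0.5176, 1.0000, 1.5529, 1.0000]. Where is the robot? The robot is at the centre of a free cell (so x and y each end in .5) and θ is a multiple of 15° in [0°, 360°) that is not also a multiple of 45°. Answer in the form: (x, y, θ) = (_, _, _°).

Candidates: 31 free-cell centres × 16 headings = 496 poses. Raycast each; keep the one whose scan matches to 4 dp.
  (1.5, 2.5, 75°): beam 1 = 1.7321 ≠ 0.5774 ✗
  (5.5, 5.5, 300°): beam 1 = 3.6235 ≠ 0.5774 ✗
  (5.5, 5.5, 210°): beam 1 = 1.9319 ≠ 0.5774 ✗
  (3.5, 1.5, 300°): beam 1 = 2.5882 ≠ 0.5774 ✗
  (4.5, 1.5, 195°): beam 1 = 1.7321 ≠ 0.5774 ✗
  …
  (2.5, 7.5, 105°): r_1=0.5774, r_2=0.5176, r_3=0.5774, r_4=0.5176, r_5=1.0000, r_6=1.5529, r_7=1.0000 — all match ✓
Unique over the lattice → pose = (2.5, 7.5, 105°).

(x, y, θ) = (2.5, 7.5, 105°)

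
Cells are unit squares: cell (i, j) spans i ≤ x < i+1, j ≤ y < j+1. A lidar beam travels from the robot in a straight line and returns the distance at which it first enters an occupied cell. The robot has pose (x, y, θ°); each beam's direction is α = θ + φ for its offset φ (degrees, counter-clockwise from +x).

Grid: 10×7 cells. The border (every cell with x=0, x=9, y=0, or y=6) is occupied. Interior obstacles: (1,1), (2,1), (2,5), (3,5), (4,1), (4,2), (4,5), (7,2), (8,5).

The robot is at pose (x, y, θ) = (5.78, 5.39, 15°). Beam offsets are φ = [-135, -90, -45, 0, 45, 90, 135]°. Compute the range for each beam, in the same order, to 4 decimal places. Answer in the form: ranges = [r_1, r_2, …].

ranges = [2.7597, 4.5449, 3.7181, 2.2983, 0.7044, 0.6315, 0.9007]

beam 1: φ=-135°, α=240°
  dir = (cos 240°, sin 240°) = (-0.5000, -0.8660); from cell (5,5)
  next x-line at t=1.5600, next y-line at t=0.4503; Δt_x=2.0000, Δt_y=1.1547
    y: enter (5,4) at t=0.4503
    x: enter (4,4) at t=1.5600
    y: enter (4,3) at t=1.6050
    y: enter (4,2) at t=2.7597 ← occupied
  → r_1 = 2.7597
beam 2: φ=-90°, α=285°
  dir = (cos 285°, sin 285°) = (0.2588, -0.9659); from cell (5,5)
  next x-line at t=0.8500, next y-line at t=0.4038; Δt_x=3.8637, Δt_y=1.0353
    y: enter (5,4) at t=0.4038
    x: enter (6,4) at t=0.8500
    y: enter (6,3) at t=1.4390
    y: enter (6,2) at t=2.4743
    y: enter (6,1) at t=3.5096
    y: enter (6,0) at t=4.5449 ← occupied
  → r_2 = 4.5449
beam 3: φ=-45°, α=330°
  dir = (cos 330°, sin 330°) = (0.8660, -0.5000); from cell (5,5)
  next x-line at t=0.2540, next y-line at t=0.7800; Δt_x=1.1547, Δt_y=2.0000
    x: enter (6,5) at t=0.2540
    y: enter (6,4) at t=0.7800
    x: enter (7,4) at t=1.4087
    x: enter (8,4) at t=2.5634
    y: enter (8,3) at t=2.7800
    x: enter (9,3) at t=3.7181 ← occupied
  → r_3 = 3.7181
beam 4: φ=0°, α=15°
  dir = (cos 15°, sin 15°) = (0.9659, 0.2588); from cell (5,5)
  next x-line at t=0.2278, next y-line at t=2.3569; Δt_x=1.0353, Δt_y=3.8637
    x: enter (6,5) at t=0.2278
    x: enter (7,5) at t=1.2630
    x: enter (8,5) at t=2.2983 ← occupied
  → r_4 = 2.2983
beam 5: φ=45°, α=60°
  dir = (cos 60°, sin 60°) = (0.5000, 0.8660); from cell (5,5)
  next x-line at t=0.4400, next y-line at t=0.7044; Δt_x=2.0000, Δt_y=1.1547
    x: enter (6,5) at t=0.4400
    y: enter (6,6) at t=0.7044 ← occupied
  → r_5 = 0.7044
beam 6: φ=90°, α=105°
  dir = (cos 105°, sin 105°) = (-0.2588, 0.9659); from cell (5,5)
  next x-line at t=3.0137, next y-line at t=0.6315; Δt_x=3.8637, Δt_y=1.0353
    y: enter (5,6) at t=0.6315 ← occupied
  → r_6 = 0.6315
beam 7: φ=135°, α=150°
  dir = (cos 150°, sin 150°) = (-0.8660, 0.5000); from cell (5,5)
  next x-line at t=0.9007, next y-line at t=1.2200; Δt_x=1.1547, Δt_y=2.0000
    x: enter (4,5) at t=0.9007 ← occupied
  → r_7 = 0.9007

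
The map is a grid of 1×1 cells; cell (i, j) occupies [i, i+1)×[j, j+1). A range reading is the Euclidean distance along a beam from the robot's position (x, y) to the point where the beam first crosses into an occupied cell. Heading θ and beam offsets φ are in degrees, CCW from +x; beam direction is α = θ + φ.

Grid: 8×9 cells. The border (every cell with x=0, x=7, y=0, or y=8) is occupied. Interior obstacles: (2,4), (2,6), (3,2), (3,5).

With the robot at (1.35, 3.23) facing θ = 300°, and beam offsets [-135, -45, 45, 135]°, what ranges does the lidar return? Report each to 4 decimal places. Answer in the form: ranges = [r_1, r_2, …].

ranges = [0.3623, 1.3523, 1.7082, 2.8677]

beam 1: φ=-135°, α=165°
  direction (-0.9659, 0.2588); cell (1,3); t to first gridline: x 0.3623, y 2.9751 (then +1.0353 / +3.8637)
    (0,3) via x @ 0.3623  # hit
  → r_1 = 0.3623
beam 2: φ=-45°, α=255°
  direction (-0.2588, -0.9659); cell (1,3); t to first gridline: x 1.3523, y 0.2381 (then +3.8637 / +1.0353)
    (1,2) via y @ 0.2381
    (1,1) via y @ 1.2734
    (0,1) via x @ 1.3523  # hit
  → r_2 = 1.3523
beam 3: φ=45°, α=345°
  direction (0.9659, -0.2588); cell (1,3); t to first gridline: x 0.6729, y 0.8887 (then +1.0353 / +3.8637)
    (2,3) via x @ 0.6729
    (2,2) via y @ 0.8887
    (3,2) via x @ 1.7082  # hit
  → r_3 = 1.7082
beam 4: φ=135°, α=75°
  direction (0.2588, 0.9659); cell (1,3); t to first gridline: x 2.5114, y 0.7972 (then +3.8637 / +1.0353)
    (1,4) via y @ 0.7972
    (1,5) via y @ 1.8324
    (2,5) via x @ 2.5114
    (2,6) via y @ 2.8677  # hit
  → r_4 = 2.8677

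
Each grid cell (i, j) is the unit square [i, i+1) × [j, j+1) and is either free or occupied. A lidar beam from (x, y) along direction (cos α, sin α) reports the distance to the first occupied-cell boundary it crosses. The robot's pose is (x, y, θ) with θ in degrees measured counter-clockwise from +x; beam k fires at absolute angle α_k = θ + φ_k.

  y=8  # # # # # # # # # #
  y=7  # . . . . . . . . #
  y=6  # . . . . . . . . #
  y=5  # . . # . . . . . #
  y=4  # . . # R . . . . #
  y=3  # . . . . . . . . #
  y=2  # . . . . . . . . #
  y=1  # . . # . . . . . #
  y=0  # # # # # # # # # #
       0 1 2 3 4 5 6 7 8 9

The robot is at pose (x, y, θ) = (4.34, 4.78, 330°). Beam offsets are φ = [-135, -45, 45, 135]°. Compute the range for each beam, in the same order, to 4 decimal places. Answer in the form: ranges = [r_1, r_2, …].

ranges = [0.3520, 3.9133, 4.8244, 3.3336]

beam 1: φ=-135°, α=195°
  cosα=-0.9659 sinα=-0.2588 | (4,4) | tMaxX 0.3520 tMaxY 3.0137 | tΔX 1.0353 tΔY 3.8637
    t=0.3520 [x] (3,4) — stop
  → r_1 = 0.3520
beam 2: φ=-45°, α=285°
  cosα=0.2588 sinα=-0.9659 | (4,4) | tMaxX 2.5500 tMaxY 0.8075 | tΔX 3.8637 tΔY 1.0353
    t=0.8075 [y] (4,3)
    t=1.8428 [y] (4,2)
    t=2.5500 [x] (5,2)
    t=2.8781 [y] (5,1)
    t=3.9133 [y] (5,0) — stop
  → r_2 = 3.9133
beam 3: φ=45°, α=15°
  cosα=0.9659 sinα=0.2588 | (4,4) | tMaxX 0.6833 tMaxY 0.8500 | tΔX 1.0353 tΔY 3.8637
    t=0.6833 [x] (5,4)
    t=0.8500 [y] (5,5)
    t=1.7186 [x] (6,5)
    t=2.7538 [x] (7,5)
    t=3.7891 [x] (8,5)
    t=4.7137 [y] (8,6)
    t=4.8244 [x] (9,6) — stop
  → r_3 = 4.8244
beam 4: φ=135°, α=105°
  cosα=-0.2588 sinα=0.9659 | (4,4) | tMaxX 1.3137 tMaxY 0.2278 | tΔX 3.8637 tΔY 1.0353
    t=0.2278 [y] (4,5)
    t=1.2630 [y] (4,6)
    t=1.3137 [x] (3,6)
    t=2.2983 [y] (3,7)
    t=3.3336 [y] (3,8) — stop
  → r_4 = 3.3336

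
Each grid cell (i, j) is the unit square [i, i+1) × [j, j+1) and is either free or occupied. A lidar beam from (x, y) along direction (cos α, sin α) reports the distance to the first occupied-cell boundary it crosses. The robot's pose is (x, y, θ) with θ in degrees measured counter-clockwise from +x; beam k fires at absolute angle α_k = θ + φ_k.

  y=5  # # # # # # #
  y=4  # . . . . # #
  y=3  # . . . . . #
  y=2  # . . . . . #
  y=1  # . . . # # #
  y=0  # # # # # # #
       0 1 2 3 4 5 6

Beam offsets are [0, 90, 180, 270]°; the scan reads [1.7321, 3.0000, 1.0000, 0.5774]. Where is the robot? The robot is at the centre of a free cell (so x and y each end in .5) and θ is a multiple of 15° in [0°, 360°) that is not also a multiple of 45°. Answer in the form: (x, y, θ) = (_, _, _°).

(x, y, θ) = (2.5, 4.5, 210°)

Candidates: 17 free-cell centres × 16 headings = 272 poses. Raycast each; keep the one whose scan matches to 4 dp.
  (2.5, 2.5, 300°): beam 3 = 2.8868 ≠ 1.0000 ✗
  (2.5, 2.5, 105°): beam 1 = 2.5882 ≠ 1.7321 ✗
  (3.5, 2.5, 300°): beam 1 = 1.0000 ≠ 1.7321 ✗
  (2.5, 3.5, 345°): beam 1 = 3.6235 ≠ 1.7321 ✗
  …
  (2.5, 4.5, 210°): r_1=1.7321, r_2=3.0000, r_3=1.0000, r_4=0.5774 — all match ✓
Unique over the lattice → pose = (2.5, 4.5, 210°).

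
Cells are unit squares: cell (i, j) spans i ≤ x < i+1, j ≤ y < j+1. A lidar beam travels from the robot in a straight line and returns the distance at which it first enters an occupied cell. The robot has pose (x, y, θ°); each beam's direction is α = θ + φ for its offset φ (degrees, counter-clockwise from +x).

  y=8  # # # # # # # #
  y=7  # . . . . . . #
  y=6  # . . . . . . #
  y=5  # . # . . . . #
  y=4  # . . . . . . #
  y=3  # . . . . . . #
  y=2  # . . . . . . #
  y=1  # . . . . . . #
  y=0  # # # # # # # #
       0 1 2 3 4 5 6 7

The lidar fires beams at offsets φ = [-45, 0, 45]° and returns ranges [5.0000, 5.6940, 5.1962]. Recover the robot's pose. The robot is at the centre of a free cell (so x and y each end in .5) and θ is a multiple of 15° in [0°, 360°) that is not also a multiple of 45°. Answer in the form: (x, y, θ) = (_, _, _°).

(x, y, θ) = (6.5, 5.5, 195°)

The pose lattice has 41·16 = 656 candidates. Test each by forward raycasting.
  (3.5, 7.5, 195°): beam 1 = 1.0000 ≠ 5.0000 ✗
  (2.5, 3.5, 150°): beam 1 = 1.5529 ≠ 5.0000 ✗
  (6.5, 4.5, 120°): beam 1 = 1.9319 ≠ 5.0000 ✗
  (1.5, 5.5, 120°): beam 1 = 2.5882 ≠ 5.0000 ✗
  …
  (6.5, 5.5, 195°): r_1=5.0000, r_2=5.6940, r_3=5.1962 — all match ✓
No second candidate reproduces the full scan.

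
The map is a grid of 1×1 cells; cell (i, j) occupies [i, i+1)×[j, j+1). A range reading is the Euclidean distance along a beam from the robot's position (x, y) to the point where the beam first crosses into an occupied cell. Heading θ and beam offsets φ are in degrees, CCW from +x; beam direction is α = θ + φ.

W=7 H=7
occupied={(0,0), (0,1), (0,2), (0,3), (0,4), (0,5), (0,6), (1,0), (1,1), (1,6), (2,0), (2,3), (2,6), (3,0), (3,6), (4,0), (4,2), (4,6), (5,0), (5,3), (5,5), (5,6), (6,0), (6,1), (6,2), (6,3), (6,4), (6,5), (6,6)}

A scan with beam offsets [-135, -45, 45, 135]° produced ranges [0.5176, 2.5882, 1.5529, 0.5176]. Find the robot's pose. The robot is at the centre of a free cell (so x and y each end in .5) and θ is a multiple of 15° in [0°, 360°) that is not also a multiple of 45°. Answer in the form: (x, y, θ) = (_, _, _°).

(x, y, θ) = (4.5, 3.5, 150°)

Candidates: 20 free-cell centres × 16 headings = 320 poses. Raycast each; keep the one whose scan matches to 4 dp.
  (2.5, 1.5, 30°): beam 2 = 1.9319 ≠ 2.5882 ✗
  (1.5, 4.5, 30°): beam 1 = 1.9319 ≠ 0.5176 ✗
  (1.5, 2.5, 120°): beam 1 = 4.6587 ≠ 0.5176 ✗
  …
  (4.5, 3.5, 150°): r_1=0.5176, r_2=2.5882, r_3=1.5529, r_4=0.5176 — all match ✓
Only this pose fits every beam.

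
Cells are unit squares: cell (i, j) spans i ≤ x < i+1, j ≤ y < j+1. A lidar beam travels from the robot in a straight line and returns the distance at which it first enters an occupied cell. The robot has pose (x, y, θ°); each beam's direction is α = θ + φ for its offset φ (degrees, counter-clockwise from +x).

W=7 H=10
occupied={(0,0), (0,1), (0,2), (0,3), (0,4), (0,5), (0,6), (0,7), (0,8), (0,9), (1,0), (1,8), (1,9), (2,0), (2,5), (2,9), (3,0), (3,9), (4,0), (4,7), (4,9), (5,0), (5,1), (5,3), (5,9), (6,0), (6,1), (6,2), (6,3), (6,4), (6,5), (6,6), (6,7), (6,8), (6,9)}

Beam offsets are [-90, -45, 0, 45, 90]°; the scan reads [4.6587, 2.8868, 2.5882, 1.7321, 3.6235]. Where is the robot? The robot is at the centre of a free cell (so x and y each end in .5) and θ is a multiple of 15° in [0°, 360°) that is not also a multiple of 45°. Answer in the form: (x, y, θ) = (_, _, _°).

(x, y, θ) = (3.5, 5.5, 15°)

Enumerate (i+0.5, j+0.5, θ) over the 35 free cells and 16 admissible headings. For each, cast all 5 beams and compare to the given ranges.
  (5.5, 8.5, 30°): beam 1 = 1.0000 ≠ 4.6587 ✗
  (4.5, 6.5, 150°): beam 1 = 0.5774 ≠ 4.6587 ✗
  (4.5, 8.5, 150°): beam 1 = 0.5774 ≠ 4.6587 ✗
  (2.5, 7.5, 120°): beam 1 = 3.0000 ≠ 4.6587 ✗
  …
  (3.5, 5.5, 15°): r_1=4.6587, r_2=2.8868, r_3=2.5882, r_4=1.7321, r_5=3.6235 — all match ✓
No second candidate reproduces the full scan.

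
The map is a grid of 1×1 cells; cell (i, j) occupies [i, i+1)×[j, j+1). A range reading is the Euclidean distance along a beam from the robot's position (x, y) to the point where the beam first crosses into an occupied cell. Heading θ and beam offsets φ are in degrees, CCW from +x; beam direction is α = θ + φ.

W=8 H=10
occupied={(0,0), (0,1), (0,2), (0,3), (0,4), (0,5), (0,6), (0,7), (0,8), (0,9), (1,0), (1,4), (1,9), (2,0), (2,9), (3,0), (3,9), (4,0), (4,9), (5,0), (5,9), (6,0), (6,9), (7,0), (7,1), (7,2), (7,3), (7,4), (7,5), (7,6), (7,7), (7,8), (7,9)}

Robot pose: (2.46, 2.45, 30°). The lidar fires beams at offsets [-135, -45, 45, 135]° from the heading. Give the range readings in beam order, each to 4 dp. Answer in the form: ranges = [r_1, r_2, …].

ranges = [1.5012, 4.7002, 6.7811, 1.5115]

beam 1: φ=-135°, α=255°
  d=(-0.2588,-0.9659)  start (2,2)  tX=1.7773 tY=0.4659  stride 1/|dx|=3.8637 1/|dy|=1.0353
    cross y-line → (2,1), t=0.4659
    cross y-line → (2,0), t=1.5012 (wall)
  → r_1 = 1.5012
beam 2: φ=-45°, α=345°
  d=(0.9659,-0.2588)  start (2,2)  tX=0.5590 tY=1.7387  stride 1/|dx|=1.0353 1/|dy|=3.8637
    cross x-line → (3,2), t=0.5590
    cross x-line → (4,2), t=1.5943
    cross y-line → (4,1), t=1.7387
    cross x-line → (5,1), t=2.6296
    cross x-line → (6,1), t=3.6649
    cross x-line → (7,1), t=4.7002 (wall)
  → r_2 = 4.7002
beam 3: φ=45°, α=75°
  d=(0.2588,0.9659)  start (2,2)  tX=2.0864 tY=0.5694  stride 1/|dx|=3.8637 1/|dy|=1.0353
    cross y-line → (2,3), t=0.5694
    cross y-line → (2,4), t=1.6047
    cross x-line → (3,4), t=2.0864
    cross y-line → (3,5), t=2.6400
    cross y-line → (3,6), t=3.6752
    cross y-line → (3,7), t=4.7105
    cross y-line → (3,8), t=5.7458
    cross x-line → (4,8), t=5.9501
    cross y-line → (4,9), t=6.7811 (wall)
  → r_3 = 6.7811
beam 4: φ=135°, α=165°
  d=(-0.9659,0.2588)  start (2,2)  tX=0.4762 tY=2.1250  stride 1/|dx|=1.0353 1/|dy|=3.8637
    cross x-line → (1,2), t=0.4762
    cross x-line → (0,2), t=1.5115 (wall)
  → r_4 = 1.5115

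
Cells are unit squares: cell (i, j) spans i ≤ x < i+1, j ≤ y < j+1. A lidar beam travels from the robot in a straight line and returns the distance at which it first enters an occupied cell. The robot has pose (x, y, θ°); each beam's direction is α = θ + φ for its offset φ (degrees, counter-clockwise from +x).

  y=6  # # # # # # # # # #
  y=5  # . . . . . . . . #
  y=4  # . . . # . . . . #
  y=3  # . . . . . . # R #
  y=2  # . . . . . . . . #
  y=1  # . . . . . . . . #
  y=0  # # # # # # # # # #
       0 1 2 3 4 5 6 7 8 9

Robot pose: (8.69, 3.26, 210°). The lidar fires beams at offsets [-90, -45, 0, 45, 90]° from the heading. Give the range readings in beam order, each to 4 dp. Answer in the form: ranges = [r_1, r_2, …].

ranges = [3.1639, 0.7143, 4.5200, 2.3397, 0.6200]

beam 1: φ=-90°, α=120°
  cosα=-0.5000 sinα=0.8660 | (8,3) | tMaxX 1.3800 tMaxY 0.8545 | tΔX 2.0000 tΔY 1.1547
    t=0.8545 [y] (8,4)
    t=1.3800 [x] (7,4)
    t=2.0092 [y] (7,5)
    t=3.1639 [y] (7,6) — stop
  → r_1 = 3.1639
beam 2: φ=-45°, α=165°
  cosα=-0.9659 sinα=0.2588 | (8,3) | tMaxX 0.7143 tMaxY 2.8591 | tΔX 1.0353 tΔY 3.8637
    t=0.7143 [x] (7,3) — stop
  → r_2 = 0.7143
beam 3: φ=0°, α=210°
  cosα=-0.8660 sinα=-0.5000 | (8,3) | tMaxX 0.7967 tMaxY 0.5200 | tΔX 1.1547 tΔY 2.0000
    t=0.5200 [y] (8,2)
    t=0.7967 [x] (7,2)
    t=1.9514 [x] (6,2)
    t=2.5200 [y] (6,1)
    t=3.1061 [x] (5,1)
    t=4.2608 [x] (4,1)
    t=4.5200 [y] (4,0) — stop
  → r_3 = 4.5200
beam 4: φ=45°, α=255°
  cosα=-0.2588 sinα=-0.9659 | (8,3) | tMaxX 2.6660 tMaxY 0.2692 | tΔX 3.8637 tΔY 1.0353
    t=0.2692 [y] (8,2)
    t=1.3044 [y] (8,1)
    t=2.3397 [y] (8,0) — stop
  → r_4 = 2.3397
beam 5: φ=90°, α=300°
  cosα=0.5000 sinα=-0.8660 | (8,3) | tMaxX 0.6200 tMaxY 0.3002 | tΔX 2.0000 tΔY 1.1547
    t=0.3002 [y] (8,2)
    t=0.6200 [x] (9,2) — stop
  → r_5 = 0.6200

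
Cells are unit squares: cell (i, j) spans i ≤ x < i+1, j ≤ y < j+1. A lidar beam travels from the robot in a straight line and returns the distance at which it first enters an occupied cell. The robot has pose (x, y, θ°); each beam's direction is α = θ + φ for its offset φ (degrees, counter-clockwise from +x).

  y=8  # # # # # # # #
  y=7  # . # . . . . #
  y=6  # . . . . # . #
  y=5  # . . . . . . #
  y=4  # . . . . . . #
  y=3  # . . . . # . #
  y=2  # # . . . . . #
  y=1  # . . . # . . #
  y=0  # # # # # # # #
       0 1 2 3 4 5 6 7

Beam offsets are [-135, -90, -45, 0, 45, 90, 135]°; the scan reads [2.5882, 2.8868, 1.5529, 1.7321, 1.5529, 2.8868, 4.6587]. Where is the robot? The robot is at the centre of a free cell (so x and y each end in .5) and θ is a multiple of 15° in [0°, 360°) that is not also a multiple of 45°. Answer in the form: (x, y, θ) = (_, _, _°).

(x, y, θ) = (2.5, 5.5, 150°)

The pose lattice has 37·16 = 592 candidates. Test each by forward raycasting.
  (6.5, 1.5, 105°): beam 1 = 0.5774 ≠ 2.5882 ✗
  (4.5, 4.5, 210°): beam 1 = 1.9319 ≠ 2.5882 ✗
  (3.5, 7.5, 75°): beam 1 = 4.0415 ≠ 2.5882 ✗
  …
  (2.5, 5.5, 150°): r_1=2.5882, r_2=2.8868, r_3=1.5529, r_4=1.7321, r_5=1.5529, r_6=2.8868, r_7=4.6587 — all match ✓
No second candidate reproduces the full scan.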